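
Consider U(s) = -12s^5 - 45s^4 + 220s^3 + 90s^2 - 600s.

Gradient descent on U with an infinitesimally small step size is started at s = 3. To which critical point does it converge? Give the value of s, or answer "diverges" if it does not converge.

diverges

U'(s) = -60(s - 2)(s - 1)(s + 1)(s + 5), so U'(3) = -3840.
Gradient descent moves in the -U' direction, i.e. s is increasing.
There is no critical point above s=3, and U' keeps the same sign, so the iterate runs off to +∞.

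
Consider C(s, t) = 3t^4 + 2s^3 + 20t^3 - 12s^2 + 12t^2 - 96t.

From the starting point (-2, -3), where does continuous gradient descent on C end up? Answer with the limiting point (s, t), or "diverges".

diverges

C is separable, so gradient descent decouples: s follows -∂C/∂s, t follows -∂C/∂t.
∂C/∂s = 6s(s - 4); at s=-2 this is 72, so s decreases.
∂C/∂t = 12(t - 1)(t + 2)(t + 4); at t=-3 this is 48, so t decreases.
The s-coordinate has no critical point in that direction and runs off to infinity.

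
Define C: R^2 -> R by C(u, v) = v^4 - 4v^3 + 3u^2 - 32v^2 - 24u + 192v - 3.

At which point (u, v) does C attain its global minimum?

C(u,v) separates as P(u) + Q(v) − 3, so its minimum is min P + min Q − 3.
P'(u) = 6u - 24 vanishes at u ∈ {4}; Q'(v) = 4(v - 4)(v - 3)(v + 4) vanishes at v ∈ {-4, 3, 4}.
Local minima of P (where P''>0): P(4)=-48. Local minima of Q: Q(-4)=-768, Q(4)=256.
So the global minimum of C is P(4) + Q(-4) − 3 = -48 − 768 − 3 = -819, attained at (4, -4).

(4, -4)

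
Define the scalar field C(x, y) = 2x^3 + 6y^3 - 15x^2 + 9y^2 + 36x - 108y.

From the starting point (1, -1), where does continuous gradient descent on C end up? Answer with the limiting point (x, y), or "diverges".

C is separable, so gradient descent decouples: x follows -∂C/∂x, y follows -∂C/∂y.
∂C/∂x = 6(x - 3)(x - 2); at x=1 this is 12, so x decreases.
∂C/∂y = 18(y - 2)(y + 3); at y=-1 this is -108, so y increases.
The x-coordinate has no critical point in that direction and runs off to infinity.

diverges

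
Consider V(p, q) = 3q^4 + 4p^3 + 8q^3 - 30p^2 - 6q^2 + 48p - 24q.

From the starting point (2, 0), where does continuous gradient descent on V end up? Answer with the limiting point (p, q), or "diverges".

V is separable, so gradient descent decouples: p follows -∂V/∂p, q follows -∂V/∂q.
∂V/∂p = 12(p - 4)(p - 1); at p=2 this is -24, so p increases.
∂V/∂q = 12(q - 1)(q + 1)(q + 2); at q=0 this is -24, so q increases.
p converges to its nearest critical value 4 (a local min of the p-part); q converges to 1. The iterate converges to (4, 1).

(4, 1)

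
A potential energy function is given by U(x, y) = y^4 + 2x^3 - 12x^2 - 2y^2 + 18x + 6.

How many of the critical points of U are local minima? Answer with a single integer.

U separates as a function of x plus a function of y, so ∇U=0 decouples.
∂U/∂x = 6(x - 3)(x - 1) = 0 at x ∈ {1, 3}; ∂U/∂y = 4y(y - 1)(y + 1) = 0 at y ∈ {-1, 0, 1}.
The Hessian is diagonal: diag(U_xx, U_yy). Second derivatives: U_xx(1)=-12, U_xx(3)=12; U_yy(-1)=8, U_yy(0)=-4, U_yy(1)=8.
Local minima occur where both diagonal entries positive: (3, -1), (3, 1). Count: 2.

2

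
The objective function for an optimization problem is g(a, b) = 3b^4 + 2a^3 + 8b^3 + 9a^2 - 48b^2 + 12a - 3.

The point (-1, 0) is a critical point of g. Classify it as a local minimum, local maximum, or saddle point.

saddle point

The mixed partial ∂²g/∂a∂b is 0, so the Hessian at any point is diag(g_aa, g_bb) = diag(6(2a + 3), 12(3b^2 + 4b - 8)).
At (-1, 0): H = diag(6, -96).
The eigenvalues have opposite signs, so H is indefinite: a saddle point.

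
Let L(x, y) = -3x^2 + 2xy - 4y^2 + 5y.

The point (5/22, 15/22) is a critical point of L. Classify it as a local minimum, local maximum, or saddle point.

The Hessian of L is constant: H = [[-6, 2], [2, -8]].
det(H) = (-6)·(-8) − 2² = 44.
det(H) > 0 and tr(H) = -14 < 0, so H is negative definite and the point is a local maximum.

local maximum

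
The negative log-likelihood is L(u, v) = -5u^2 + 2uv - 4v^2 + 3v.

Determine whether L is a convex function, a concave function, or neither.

concave

L is quadratic, so its Hessian is the constant matrix H = [[-10, 2], [2, -8]].
det(H) = 76, tr(H) = -18.
det(H) > 0 and tr(H) < 0, so H is negative definite everywhere: concave.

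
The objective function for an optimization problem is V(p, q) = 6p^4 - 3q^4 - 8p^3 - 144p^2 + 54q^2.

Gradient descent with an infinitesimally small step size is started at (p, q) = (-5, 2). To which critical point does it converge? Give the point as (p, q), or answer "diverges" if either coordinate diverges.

(-3, 0)

V is separable, so gradient descent decouples: p follows -∂V/∂p, q follows -∂V/∂q.
∂V/∂p = 24p(p - 4)(p + 3); at p=-5 this is -2160, so p increases.
∂V/∂q = -12q(q - 3)(q + 3); at q=2 this is 120, so q decreases.
p converges to its nearest critical value -3 (a local min of the p-part); q converges to 0. The iterate converges to (-3, 0).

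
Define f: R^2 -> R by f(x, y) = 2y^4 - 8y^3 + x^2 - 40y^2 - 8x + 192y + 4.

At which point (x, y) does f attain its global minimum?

f(x,y) separates as P(x) + Q(y) + 4, so its minimum is min P + min Q + 4.
P'(x) = 2x - 8 vanishes at x ∈ {4}; Q'(y) = 8(y - 4)(y - 2)(y + 3) vanishes at y ∈ {-3, 2, 4}.
Local minima of P (where P''>0): P(4)=-16. Local minima of Q: Q(-3)=-558, Q(4)=128.
So the global minimum of f is P(4) + Q(-3) + 4 = -16 − 558 + 4 = -570, attained at (4, -3).

(4, -3)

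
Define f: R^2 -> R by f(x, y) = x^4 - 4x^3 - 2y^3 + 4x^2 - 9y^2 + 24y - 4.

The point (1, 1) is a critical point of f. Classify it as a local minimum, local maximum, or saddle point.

local maximum

The mixed partial ∂²f/∂x∂y is 0, so the Hessian at any point is diag(f_xx, f_yy) = diag(4(3x^2 - 6x + 2), -6(2y + 3)).
At (1, 1): H = diag(-4, -30).
Both eigenvalues are negative, so H is negative definite: a local maximum.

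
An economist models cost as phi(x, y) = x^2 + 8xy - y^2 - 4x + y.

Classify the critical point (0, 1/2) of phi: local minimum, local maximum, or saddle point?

saddle point

The Hessian of phi is constant: H = [[2, 8], [8, -2]].
det(H) = 2·(-2) − 8² = -68.
Since det(H) < 0, H is indefinite and the critical point is a saddle point.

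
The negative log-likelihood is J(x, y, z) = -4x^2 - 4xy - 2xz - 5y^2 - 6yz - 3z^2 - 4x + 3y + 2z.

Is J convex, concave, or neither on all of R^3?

concave

J is quadratic, so its Hessian is the constant matrix H = [[-8, -4, -2], [-4, -10, -6], [-2, -6, -6]].
Leading principal minors: -8, 64, -152.
Signs alternate −, +, − ⇒ H ≺ 0 ⇒ concave.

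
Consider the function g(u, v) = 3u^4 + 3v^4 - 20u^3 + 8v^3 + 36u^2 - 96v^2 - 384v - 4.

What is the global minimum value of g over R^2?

g(u,v) separates as P(u) + Q(v) − 4, so its minimum is min P + min Q − 4.
P'(u) = 12u(u - 3)(u - 2) vanishes at u ∈ {0, 2, 3}; Q'(v) = 12(v - 4)(v + 2)(v + 4) vanishes at v ∈ {-4, -2, 4}.
Local minima of P (where P''>0): P(0)=0, P(3)=27. Local minima of Q: Q(-4)=256, Q(4)=-1792.
So the global minimum of g is P(0) + Q(4) − 4 = 0 − 1792 − 4 = -1796, attained at (0, 4).

-1796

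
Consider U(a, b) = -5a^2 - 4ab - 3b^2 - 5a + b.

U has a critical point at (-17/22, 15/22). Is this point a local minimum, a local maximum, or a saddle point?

local maximum

The Hessian of U is constant: H = [[-10, -4], [-4, -6]].
det(H) = (-10)·(-6) − (-4)² = 44.
det(H) > 0 and tr(H) = -16 < 0, so H is negative definite and the point is a local maximum.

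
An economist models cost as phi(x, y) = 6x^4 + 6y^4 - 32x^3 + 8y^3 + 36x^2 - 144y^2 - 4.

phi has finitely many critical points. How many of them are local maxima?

phi separates as a function of x plus a function of y, so ∇phi=0 decouples.
∂phi/∂x = 24x(x - 3)(x - 1) = 0 at x ∈ {0, 1, 3}; ∂phi/∂y = 24y(y - 3)(y + 4) = 0 at y ∈ {-4, 0, 3}.
The Hessian is diagonal: diag(phi_xx, phi_yy). Second derivatives: phi_xx(0)=72, phi_xx(1)=-48, phi_xx(3)=144; phi_yy(-4)=672, phi_yy(0)=-288, phi_yy(3)=504.
Local maxima occur where both diagonal entries negative: (1, 0). Count: 1.

1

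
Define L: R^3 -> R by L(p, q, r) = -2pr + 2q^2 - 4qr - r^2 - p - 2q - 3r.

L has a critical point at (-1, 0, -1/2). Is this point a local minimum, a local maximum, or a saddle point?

The Hessian is constant: H = [[0, 0, -2], [0, 4, -4], [-2, -4, -2]].
Leading principal minors: Δ₁ = 0, Δ₂ = 0, Δ₃ = -16.
The minors fit neither the all-positive nor the alternating-sign pattern, so H is indefinite: a saddle point.

saddle point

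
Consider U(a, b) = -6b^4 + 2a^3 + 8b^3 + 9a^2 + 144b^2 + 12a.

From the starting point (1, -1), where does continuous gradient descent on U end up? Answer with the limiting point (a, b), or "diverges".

(-1, 0)

U is separable, so gradient descent decouples: a follows -∂U/∂a, b follows -∂U/∂b.
∂U/∂a = 6(a + 1)(a + 2); at a=1 this is 36, so a decreases.
∂U/∂b = -24b(b - 4)(b + 3); at b=-1 this is -240, so b increases.
a converges to its nearest critical value -1 (a local min of the a-part); b converges to 0. The iterate converges to (-1, 0).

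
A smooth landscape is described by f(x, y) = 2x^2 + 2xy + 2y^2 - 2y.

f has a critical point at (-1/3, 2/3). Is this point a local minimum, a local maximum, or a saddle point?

The Hessian of f is constant: H = [[4, 2], [2, 4]].
det(H) = 4·4 − 2² = 12.
det(H) > 0 and tr(H) = 8 > 0, so H is positive definite and the point is a local minimum.

local minimum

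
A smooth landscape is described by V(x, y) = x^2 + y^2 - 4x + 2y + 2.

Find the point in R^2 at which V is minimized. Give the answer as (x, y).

(2, -1)

V(x,y) separates as P(x) + Q(y) + 2, so its minimum is min P + min Q + 2.
P'(x) = 2x - 4 vanishes at x ∈ {2}; Q'(y) = 2y + 2 vanishes at y ∈ {-1}.
Local minima of P (where P''>0): P(2)=-4. Local minima of Q: Q(-1)=-1.
So the global minimum of V is P(2) + Q(-1) + 2 = -4 − 1 + 2 = -3, attained at (2, -1).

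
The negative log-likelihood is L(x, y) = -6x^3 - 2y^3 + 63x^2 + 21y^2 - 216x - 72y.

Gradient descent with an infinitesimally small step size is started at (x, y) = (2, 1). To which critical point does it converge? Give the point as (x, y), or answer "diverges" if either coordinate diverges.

(3, 3)

L is separable, so gradient descent decouples: x follows -∂L/∂x, y follows -∂L/∂y.
∂L/∂x = -18(x - 4)(x - 3); at x=2 this is -36, so x increases.
∂L/∂y = -6(y - 4)(y - 3); at y=1 this is -36, so y increases.
x converges to its nearest critical value 3 (a local min of the x-part); y converges to 3. The iterate converges to (3, 3).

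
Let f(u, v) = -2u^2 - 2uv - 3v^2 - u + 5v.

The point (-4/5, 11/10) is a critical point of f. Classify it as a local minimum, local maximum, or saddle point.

local maximum

The Hessian of f is constant: H = [[-4, -2], [-2, -6]].
det(H) = (-4)·(-6) − (-2)² = 20.
det(H) > 0 and tr(H) = -10 < 0, so H is negative definite and the point is a local maximum.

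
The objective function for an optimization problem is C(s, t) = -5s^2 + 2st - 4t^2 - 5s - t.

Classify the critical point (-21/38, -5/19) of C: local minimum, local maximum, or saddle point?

The Hessian of C is constant: H = [[-10, 2], [2, -8]].
det(H) = (-10)·(-8) − 2² = 76.
det(H) > 0 and tr(H) = -18 < 0, so H is negative definite and the point is a local maximum.

local maximum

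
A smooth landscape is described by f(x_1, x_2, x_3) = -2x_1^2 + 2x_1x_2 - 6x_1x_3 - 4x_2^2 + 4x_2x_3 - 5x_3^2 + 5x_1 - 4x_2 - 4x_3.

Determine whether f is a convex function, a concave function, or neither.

concave

f is quadratic, so its Hessian is the constant matrix H = [[-4, 2, -6], [2, -8, 4], [-6, 4, -10]].
Leading principal minors: -4, 28, -24.
Signs alternate −, +, − ⇒ H ≺ 0 ⇒ concave.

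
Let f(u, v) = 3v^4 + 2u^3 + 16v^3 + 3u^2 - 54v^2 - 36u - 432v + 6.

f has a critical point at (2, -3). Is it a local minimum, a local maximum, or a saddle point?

saddle point

The mixed partial ∂²f/∂u∂v is 0, so the Hessian at any point is diag(f_uu, f_vv) = diag(6(2u + 1), 12(3v^2 + 8v - 9)).
At (2, -3): H = diag(30, -72).
The eigenvalues have opposite signs, so H is indefinite: a saddle point.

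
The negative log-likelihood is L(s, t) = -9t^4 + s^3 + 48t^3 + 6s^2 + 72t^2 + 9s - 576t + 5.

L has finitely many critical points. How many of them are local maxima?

L separates as a function of s plus a function of t, so ∇L=0 decouples.
∂L/∂s = 3(s + 1)(s + 3) = 0 at s ∈ {-3, -1}; ∂L/∂t = -36(t - 4)(t - 2)(t + 2) = 0 at t ∈ {-2, 2, 4}.
The Hessian is diagonal: diag(L_ss, L_tt). Second derivatives: L_ss(-3)=-6, L_ss(-1)=6; L_tt(-2)=-864, L_tt(2)=288, L_tt(4)=-432.
Local maxima occur where both diagonal entries negative: (-3, -2), (-3, 4). Count: 2.

2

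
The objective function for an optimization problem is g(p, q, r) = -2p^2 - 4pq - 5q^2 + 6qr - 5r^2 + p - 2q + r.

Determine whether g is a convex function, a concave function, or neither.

g is quadratic, so its Hessian is the constant matrix H = [[-4, -4, 0], [-4, -10, 6], [0, 6, -10]].
Leading principal minors: -4, 24, -96.
Signs alternate −, +, − ⇒ H ≺ 0 ⇒ concave.

concave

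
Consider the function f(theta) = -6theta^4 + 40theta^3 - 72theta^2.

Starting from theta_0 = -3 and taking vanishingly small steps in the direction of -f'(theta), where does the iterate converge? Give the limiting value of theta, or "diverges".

f'(theta) = -24theta(theta - 3)(theta - 2), so f'(-3) = 2160.
Gradient descent moves in the -f' direction, i.e. theta is decreasing.
There is no critical point below theta=-3, and f' keeps the same sign, so the iterate runs off to −∞.

diverges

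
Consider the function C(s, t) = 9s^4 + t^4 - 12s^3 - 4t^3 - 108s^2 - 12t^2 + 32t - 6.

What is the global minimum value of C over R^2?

C(s,t) separates as P(s) + Q(t) − 6, so its minimum is min P + min Q − 6.
P'(s) = 36s(s - 3)(s + 2) vanishes at s ∈ {-2, 0, 3}; Q'(t) = 4(t - 4)(t - 1)(t + 2) vanishes at t ∈ {-2, 1, 4}.
Local minima of P (where P''>0): P(-2)=-192, P(3)=-567. Local minima of Q: Q(-2)=-64, Q(4)=-64.
So the global minimum of C is P(3) + Q(-2) − 6 = -567 − 64 − 6 = -637, attained at (3, -2).

-637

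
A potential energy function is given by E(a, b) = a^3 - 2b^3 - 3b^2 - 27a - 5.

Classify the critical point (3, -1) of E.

local minimum

The mixed partial ∂²E/∂a∂b is 0, so the Hessian at any point is diag(E_aa, E_bb) = diag(6a, -6(2b + 1)).
At (3, -1): H = diag(18, 6).
Both eigenvalues are positive, so H is positive definite: a local minimum.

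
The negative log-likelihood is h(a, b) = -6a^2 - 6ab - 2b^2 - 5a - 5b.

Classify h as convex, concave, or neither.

h is quadratic, so its Hessian is the constant matrix H = [[-12, -6], [-6, -4]].
det(H) = 12, tr(H) = -16.
det(H) > 0 and tr(H) < 0, so H is negative definite everywhere: concave.

concave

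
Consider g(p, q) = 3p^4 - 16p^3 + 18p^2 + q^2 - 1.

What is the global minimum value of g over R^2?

g(p,q) separates as A(p) + B(q) − 1, so its minimum is min A + min B − 1.
A'(p) = 12p(p - 3)(p - 1) vanishes at p ∈ {0, 1, 3}; B'(q) = 2q vanishes at q ∈ {0}.
Local minima of A (where A''>0): A(0)=0, A(3)=-27. Local minima of B: B(0)=0.
So the global minimum of g is A(3) + B(0) − 1 = -27 + 0 − 1 = -28, attained at (3, 0).

-28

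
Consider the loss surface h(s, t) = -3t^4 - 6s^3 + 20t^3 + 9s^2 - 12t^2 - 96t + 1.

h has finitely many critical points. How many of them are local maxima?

h separates as a function of s plus a function of t, so ∇h=0 decouples.
∂h/∂s = -18s(s - 1) = 0 at s ∈ {0, 1}; ∂h/∂t = -12(t - 4)(t - 2)(t + 1) = 0 at t ∈ {-1, 2, 4}.
The Hessian is diagonal: diag(h_ss, h_tt). Second derivatives: h_ss(0)=18, h_ss(1)=-18; h_tt(-1)=-180, h_tt(2)=72, h_tt(4)=-120.
Local maxima occur where both diagonal entries negative: (1, -1), (1, 4). Count: 2.

2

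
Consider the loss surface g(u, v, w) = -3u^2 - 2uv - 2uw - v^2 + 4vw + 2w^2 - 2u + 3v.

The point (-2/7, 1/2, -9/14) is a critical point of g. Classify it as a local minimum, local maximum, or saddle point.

saddle point

The Hessian is constant: H = [[-6, -2, -2], [-2, -2, 4], [-2, 4, 4]].
Leading principal minors: Δ₁ = -6, Δ₂ = 8, Δ₃ = 168.
The minors fit neither the all-positive nor the alternating-sign pattern, so H is indefinite: a saddle point.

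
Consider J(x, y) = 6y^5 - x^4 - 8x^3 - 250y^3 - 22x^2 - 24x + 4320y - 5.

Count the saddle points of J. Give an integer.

6

J separates as a function of x plus a function of y, so ∇J=0 decouples.
∂J/∂x = -4(x + 1)(x + 2)(x + 3) = 0 at x ∈ {-3, -2, -1}; ∂J/∂y = 30(y - 4)(y - 3)(y + 3)(y + 4) = 0 at y ∈ {-4, -3, 3, 4}.
The Hessian is diagonal: diag(J_xx, J_yy). Second derivatives: J_xx(-3)=-8, J_xx(-2)=4, J_xx(-1)=-8; J_yy(-4)=-1680, J_yy(-3)=1260, J_yy(3)=-1260, J_yy(4)=1680.
Saddle points occur where the two diagonal entries have opposite signs: (-3, -3), (-3, 4), (-2, -4), (-2, 3), (-1, -3), (-1, 4). Count: 6.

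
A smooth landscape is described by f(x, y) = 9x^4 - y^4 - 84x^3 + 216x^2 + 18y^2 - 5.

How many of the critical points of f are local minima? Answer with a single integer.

f separates as a function of x plus a function of y, so ∇f=0 decouples.
∂f/∂x = 36x(x - 4)(x - 3) = 0 at x ∈ {0, 3, 4}; ∂f/∂y = -4y(y - 3)(y + 3) = 0 at y ∈ {-3, 0, 3}.
The Hessian is diagonal: diag(f_xx, f_yy). Second derivatives: f_xx(0)=432, f_xx(3)=-108, f_xx(4)=144; f_yy(-3)=-72, f_yy(0)=36, f_yy(3)=-72.
Local minima occur where both diagonal entries positive: (0, 0), (4, 0). Count: 2.

2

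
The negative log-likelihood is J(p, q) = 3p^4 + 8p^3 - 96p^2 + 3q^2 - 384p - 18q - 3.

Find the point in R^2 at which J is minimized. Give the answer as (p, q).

J(p,q) separates as A(p) + B(q) − 3, so its minimum is min A + min B − 3.
A'(p) = 12(p - 4)(p + 2)(p + 4) vanishes at p ∈ {-4, -2, 4}; B'(q) = 6q - 18 vanishes at q ∈ {3}.
Local minima of A (where A''>0): A(-4)=256, A(4)=-1792. Local minima of B: B(3)=-27.
So the global minimum of J is A(4) + B(3) − 3 = -1792 − 27 − 3 = -1822, attained at (4, 3).

(4, 3)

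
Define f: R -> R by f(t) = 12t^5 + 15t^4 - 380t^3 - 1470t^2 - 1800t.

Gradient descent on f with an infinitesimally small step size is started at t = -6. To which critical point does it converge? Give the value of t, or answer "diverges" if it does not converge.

f'(t) = 60(t - 5)(t + 1)(t + 2)(t + 3), so f'(-6) = 39600.
Gradient descent moves in the -f' direction, i.e. t is decreasing.
There is no critical point below t=-6, and f' keeps the same sign, so the iterate runs off to −∞.

diverges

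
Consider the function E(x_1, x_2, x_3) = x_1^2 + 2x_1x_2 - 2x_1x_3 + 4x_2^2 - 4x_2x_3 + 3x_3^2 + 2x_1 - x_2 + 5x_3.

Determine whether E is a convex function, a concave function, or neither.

convex

E is quadratic, so its Hessian is the constant matrix H = [[2, 2, -2], [2, 8, -4], [-2, -4, 6]].
Leading principal minors: 2, 12, 40.
All positive ⇒ H ≻ 0 ⇒ convex.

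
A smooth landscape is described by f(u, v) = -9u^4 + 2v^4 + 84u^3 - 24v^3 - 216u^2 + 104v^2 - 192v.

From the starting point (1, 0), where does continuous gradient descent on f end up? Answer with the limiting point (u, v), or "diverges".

(3, 2)

f is separable, so gradient descent decouples: u follows -∂f/∂u, v follows -∂f/∂v.
∂f/∂u = -36u(u - 4)(u - 3); at u=1 this is -216, so u increases.
∂f/∂v = 8(v - 4)(v - 3)(v - 2); at v=0 this is -192, so v increases.
u converges to its nearest critical value 3 (a local min of the u-part); v converges to 2. The iterate converges to (3, 2).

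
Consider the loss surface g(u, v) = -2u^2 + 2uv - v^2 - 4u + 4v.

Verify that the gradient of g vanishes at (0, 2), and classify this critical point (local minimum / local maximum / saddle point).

local maximum

∇g = (-4u + 2v - 4, 2u - 2v + 4); substituting (0, 2) gives ∇g = (0, 0), so (0, 2) is indeed a critical point.
The Hessian of g is constant: H = [[-4, 2], [2, -2]].
det(H) = (-4)·(-2) − 2² = 4.
det(H) > 0 and tr(H) = -6 < 0, so H is negative definite and the point is a local maximum.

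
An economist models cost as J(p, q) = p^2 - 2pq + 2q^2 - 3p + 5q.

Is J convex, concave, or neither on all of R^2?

J is quadratic, so its Hessian is the constant matrix H = [[2, -2], [-2, 4]].
det(H) = 4, tr(H) = 6.
det(H) > 0 and tr(H) > 0, so H is positive definite everywhere: convex.

convex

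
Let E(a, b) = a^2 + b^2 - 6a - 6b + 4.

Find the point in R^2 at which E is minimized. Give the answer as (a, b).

(3, 3)

E(a,b) separates as P(a) + Q(b) + 4, so its minimum is min P + min Q + 4.
P'(a) = 2a - 6 vanishes at a ∈ {3}; Q'(b) = 2b - 6 vanishes at b ∈ {3}.
Local minima of P (where P''>0): P(3)=-9. Local minima of Q: Q(3)=-9.
So the global minimum of E is P(3) + Q(3) + 4 = -9 − 9 + 4 = -14, attained at (3, 3).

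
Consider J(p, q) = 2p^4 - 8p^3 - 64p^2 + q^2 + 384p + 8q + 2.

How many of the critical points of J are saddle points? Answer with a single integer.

1

J separates as a function of p plus a function of q, so ∇J=0 decouples.
∂J/∂p = 8(p - 4)(p - 3)(p + 4) = 0 at p ∈ {-4, 3, 4}; ∂J/∂q = 2(q + 4) = 0 at q ∈ {-4}.
The Hessian is diagonal: diag(J_pp, J_qq). Second derivatives: J_pp(-4)=448, J_pp(3)=-56, J_pp(4)=64; J_qq(-4)=2.
Saddle points occur where the two diagonal entries have opposite signs: (3, -4). Count: 1.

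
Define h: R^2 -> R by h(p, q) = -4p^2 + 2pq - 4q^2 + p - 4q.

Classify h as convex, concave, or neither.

h is quadratic, so its Hessian is the constant matrix H = [[-8, 2], [2, -8]].
det(H) = 60, tr(H) = -16.
det(H) > 0 and tr(H) < 0, so H is negative definite everywhere: concave.

concave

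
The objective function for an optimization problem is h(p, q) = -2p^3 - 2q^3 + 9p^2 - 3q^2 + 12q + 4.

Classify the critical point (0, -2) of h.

local minimum

The mixed partial ∂²h/∂p∂q is 0, so the Hessian at any point is diag(h_pp, h_qq) = diag(6(-2p + 3), -6(2q + 1)).
At (0, -2): H = diag(18, 18).
Both eigenvalues are positive, so H is positive definite: a local minimum.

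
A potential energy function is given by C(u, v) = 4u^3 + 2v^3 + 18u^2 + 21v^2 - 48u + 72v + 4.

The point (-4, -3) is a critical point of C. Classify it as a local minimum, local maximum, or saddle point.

The mixed partial ∂²C/∂u∂v is 0, so the Hessian at any point is diag(C_uu, C_vv) = diag(12(2u + 3), 6(2v + 7)).
At (-4, -3): H = diag(-60, 6).
The eigenvalues have opposite signs, so H is indefinite: a saddle point.

saddle point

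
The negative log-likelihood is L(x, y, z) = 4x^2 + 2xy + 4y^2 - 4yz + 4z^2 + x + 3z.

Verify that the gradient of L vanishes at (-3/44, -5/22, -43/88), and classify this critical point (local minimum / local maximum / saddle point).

∇L = (8x + 2y + 1, 2x + 8y - 4z, -4y + 8z + 3); substituting (-3/44, -5/22, -43/88) gives ∇L = (0, 0, 0), so (-3/44, -5/22, -43/88) is indeed a critical point.
The Hessian is constant: H = [[8, 2, 0], [2, 8, -4], [0, -4, 8]].
Leading principal minors: Δ₁ = 8, Δ₂ = 60, Δ₃ = 352.
All leading minors are positive, so H is positive definite: a local minimum.

local minimum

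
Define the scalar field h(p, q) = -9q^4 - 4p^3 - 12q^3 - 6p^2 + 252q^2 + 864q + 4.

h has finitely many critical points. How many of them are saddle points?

h separates as a function of p plus a function of q, so ∇h=0 decouples.
∂h/∂p = -12p(p + 1) = 0 at p ∈ {-1, 0}; ∂h/∂q = -36(q - 4)(q + 2)(q + 3) = 0 at q ∈ {-3, -2, 4}.
The Hessian is diagonal: diag(h_pp, h_qq). Second derivatives: h_pp(-1)=12, h_pp(0)=-12; h_qq(-3)=-252, h_qq(-2)=216, h_qq(4)=-1512.
Saddle points occur where the two diagonal entries have opposite signs: (-1, -3), (-1, 4), (0, -2). Count: 3.

3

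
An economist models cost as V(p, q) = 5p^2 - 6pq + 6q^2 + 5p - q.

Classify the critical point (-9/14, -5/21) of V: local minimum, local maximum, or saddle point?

The Hessian of V is constant: H = [[10, -6], [-6, 12]].
det(H) = 10·12 − (-6)² = 84.
det(H) > 0 and tr(H) = 22 > 0, so H is positive definite and the point is a local minimum.

local minimum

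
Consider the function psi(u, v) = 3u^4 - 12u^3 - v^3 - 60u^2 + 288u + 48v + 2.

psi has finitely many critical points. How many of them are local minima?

2

psi separates as a function of u plus a function of v, so ∇psi=0 decouples.
∂psi/∂u = 12(u - 4)(u - 2)(u + 3) = 0 at u ∈ {-3, 2, 4}; ∂psi/∂v = -3(v - 4)(v + 4) = 0 at v ∈ {-4, 4}.
The Hessian is diagonal: diag(psi_uu, psi_vv). Second derivatives: psi_uu(-3)=420, psi_uu(2)=-120, psi_uu(4)=168; psi_vv(-4)=24, psi_vv(4)=-24.
Local minima occur where both diagonal entries positive: (-3, -4), (4, -4). Count: 2.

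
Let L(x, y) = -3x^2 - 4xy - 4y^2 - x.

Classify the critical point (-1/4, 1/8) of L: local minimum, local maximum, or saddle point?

local maximum

The Hessian of L is constant: H = [[-6, -4], [-4, -8]].
det(H) = (-6)·(-8) − (-4)² = 32.
det(H) > 0 and tr(H) = -14 < 0, so H is negative definite and the point is a local maximum.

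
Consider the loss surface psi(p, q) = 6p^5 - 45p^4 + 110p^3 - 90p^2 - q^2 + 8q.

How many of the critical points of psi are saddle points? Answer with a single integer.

psi separates as a function of p plus a function of q, so ∇psi=0 decouples.
∂psi/∂p = 30p(p - 3)(p - 2)(p - 1) = 0 at p ∈ {0, 1, 2, 3}; ∂psi/∂q = -2(q - 4) = 0 at q ∈ {4}.
The Hessian is diagonal: diag(psi_pp, psi_qq). Second derivatives: psi_pp(0)=-180, psi_pp(1)=60, psi_pp(2)=-60, psi_pp(3)=180; psi_qq(4)=-2.
Saddle points occur where the two diagonal entries have opposite signs: (1, 4), (3, 4). Count: 2.

2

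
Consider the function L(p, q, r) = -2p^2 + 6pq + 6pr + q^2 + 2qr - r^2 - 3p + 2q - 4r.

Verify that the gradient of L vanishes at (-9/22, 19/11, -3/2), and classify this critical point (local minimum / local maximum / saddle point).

saddle point

∇L = (-4p + 6q + 6r - 3, 6p + 2q + 2r + 2, 6p + 2q - 2r - 4); substituting (-9/22, 19/11, -3/2) gives ∇L = (0, 0, 0), so (-9/22, 19/11, -3/2) is indeed a critical point.
The Hessian is constant: H = [[-4, 6, 6], [6, 2, 2], [6, 2, -2]].
Leading principal minors: Δ₁ = -4, Δ₂ = -44, Δ₃ = 176.
The minors fit neither the all-positive nor the alternating-sign pattern, so H is indefinite: a saddle point.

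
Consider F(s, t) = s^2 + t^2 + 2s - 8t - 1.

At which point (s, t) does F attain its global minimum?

(-1, 4)

F(s,t) separates as P(s) + Q(t) − 1, so its minimum is min P + min Q − 1.
P'(s) = 2s + 2 vanishes at s ∈ {-1}; Q'(t) = 2(t - 4) vanishes at t ∈ {4}.
Local minima of P (where P''>0): P(-1)=-1. Local minima of Q: Q(4)=-16.
So the global minimum of F is P(-1) + Q(4) − 1 = -1 − 16 − 1 = -18, attained at (-1, 4).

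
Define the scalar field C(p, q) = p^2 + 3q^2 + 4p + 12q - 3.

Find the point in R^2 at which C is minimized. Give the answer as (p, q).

C(p,q) separates as A(p) + B(q) − 3, so its minimum is min A + min B − 3.
A'(p) = 2p + 4 vanishes at p ∈ {-2}; B'(q) = 6q + 12 vanishes at q ∈ {-2}.
Local minima of A (where A''>0): A(-2)=-4. Local minima of B: B(-2)=-12.
So the global minimum of C is A(-2) + B(-2) − 3 = -4 − 12 − 3 = -19, attained at (-2, -2).

(-2, -2)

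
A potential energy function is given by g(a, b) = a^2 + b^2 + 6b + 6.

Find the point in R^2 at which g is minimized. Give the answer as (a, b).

(0, -3)

g(a,b) separates as P(a) + Q(b) + 6, so its minimum is min P + min Q + 6.
P'(a) = 2a vanishes at a ∈ {0}; Q'(b) = 2b + 6 vanishes at b ∈ {-3}.
Local minima of P (where P''>0): P(0)=0. Local minima of Q: Q(-3)=-9.
So the global minimum of g is P(0) + Q(-3) + 6 = 0 − 9 + 6 = -3, attained at (0, -3).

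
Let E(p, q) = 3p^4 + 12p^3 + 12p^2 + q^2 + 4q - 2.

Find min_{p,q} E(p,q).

E(p,q) separates as A(p) + B(q) − 2, so its minimum is min A + min B − 2.
A'(p) = 12p(p + 1)(p + 2) vanishes at p ∈ {-2, -1, 0}; B'(q) = 2q + 4 vanishes at q ∈ {-2}.
Local minima of A (where A''>0): A(-2)=0, A(0)=0. Local minima of B: B(-2)=-4.
So the global minimum of E is A(-2) + B(-2) − 2 = 0 − 4 − 2 = -6, attained at (-2, -2).

-6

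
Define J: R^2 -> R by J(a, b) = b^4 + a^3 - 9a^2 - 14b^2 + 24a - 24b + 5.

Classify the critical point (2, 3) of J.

saddle point

The mixed partial ∂²J/∂a∂b is 0, so the Hessian at any point is diag(J_aa, J_bb) = diag(6(a - 3), 4(3b^2 - 7)).
At (2, 3): H = diag(-6, 80).
The eigenvalues have opposite signs, so H is indefinite: a saddle point.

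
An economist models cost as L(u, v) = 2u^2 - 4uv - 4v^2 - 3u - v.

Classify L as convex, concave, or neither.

neither

L is quadratic, so its Hessian is the constant matrix H = [[4, -4], [-4, -8]].
det(H) = -48, tr(H) = -4.
det(H) < 0, so H is indefinite: neither convex nor concave.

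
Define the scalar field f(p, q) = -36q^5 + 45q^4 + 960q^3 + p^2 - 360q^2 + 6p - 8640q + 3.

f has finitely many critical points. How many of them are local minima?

2

f separates as a function of p plus a function of q, so ∇f=0 decouples.
∂f/∂p = 2(p + 3) = 0 at p ∈ {-3}; ∂f/∂q = -180(q - 4)(q - 2)(q + 2)(q + 3) = 0 at q ∈ {-3, -2, 2, 4}.
The Hessian is diagonal: diag(f_pp, f_qq). Second derivatives: f_pp(-3)=2; f_qq(-3)=6300, f_qq(-2)=-4320, f_qq(2)=7200, f_qq(4)=-15120.
Local minima occur where both diagonal entries positive: (-3, -3), (-3, 2). Count: 2.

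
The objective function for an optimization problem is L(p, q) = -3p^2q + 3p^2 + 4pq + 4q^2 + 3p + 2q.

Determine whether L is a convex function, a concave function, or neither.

The term -3p^2q is cubic, so the Hessian is not constant.
∂²L/∂p² = -6q + 6, which takes both signs as q varies (negative for sufficiently large q). A diagonal entry of the Hessian changing sign means the Hessian is neither positive- nor negative-semidefinite on all of R^2.

neither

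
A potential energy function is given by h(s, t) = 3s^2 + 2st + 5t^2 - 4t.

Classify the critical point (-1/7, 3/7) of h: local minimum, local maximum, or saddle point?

The Hessian of h is constant: H = [[6, 2], [2, 10]].
det(H) = 6·10 − 2² = 56.
det(H) > 0 and tr(H) = 16 > 0, so H is positive definite and the point is a local minimum.

local minimum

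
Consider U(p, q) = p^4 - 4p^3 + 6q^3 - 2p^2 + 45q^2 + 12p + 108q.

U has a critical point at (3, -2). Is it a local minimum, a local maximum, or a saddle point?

local minimum

The mixed partial ∂²U/∂p∂q is 0, so the Hessian at any point is diag(U_pp, U_qq) = diag(4(3p^2 - 6p - 1), 18(2q + 5)).
At (3, -2): H = diag(32, 18).
Both eigenvalues are positive, so H is positive definite: a local minimum.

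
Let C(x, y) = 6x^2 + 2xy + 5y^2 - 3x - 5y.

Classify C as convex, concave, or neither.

C is quadratic, so its Hessian is the constant matrix H = [[12, 2], [2, 10]].
det(H) = 116, tr(H) = 22.
det(H) > 0 and tr(H) > 0, so H is positive definite everywhere: convex.

convex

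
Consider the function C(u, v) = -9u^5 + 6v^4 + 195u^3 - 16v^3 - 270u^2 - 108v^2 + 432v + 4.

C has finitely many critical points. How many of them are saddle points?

6

C separates as a function of u plus a function of v, so ∇C=0 decouples.
∂C/∂u = -45u(u - 3)(u - 1)(u + 4) = 0 at u ∈ {-4, 0, 1, 3}; ∂C/∂v = 24(v - 3)(v - 2)(v + 3) = 0 at v ∈ {-3, 2, 3}.
The Hessian is diagonal: diag(C_uu, C_vv). Second derivatives: C_uu(-4)=6300, C_uu(0)=-540, C_uu(1)=450, C_uu(3)=-1890; C_vv(-3)=720, C_vv(2)=-120, C_vv(3)=144.
Saddle points occur where the two diagonal entries have opposite signs: (-4, 2), (0, -3), (0, 3), (1, 2), (3, -3), (3, 3). Count: 6.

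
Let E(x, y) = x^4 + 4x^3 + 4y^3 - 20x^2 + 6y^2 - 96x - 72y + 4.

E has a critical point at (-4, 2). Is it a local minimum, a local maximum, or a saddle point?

local minimum

The mixed partial ∂²E/∂x∂y is 0, so the Hessian at any point is diag(E_xx, E_yy) = diag(4(3x^2 + 6x - 10), 12(2y + 1)).
At (-4, 2): H = diag(56, 60).
Both eigenvalues are positive, so H is positive definite: a local minimum.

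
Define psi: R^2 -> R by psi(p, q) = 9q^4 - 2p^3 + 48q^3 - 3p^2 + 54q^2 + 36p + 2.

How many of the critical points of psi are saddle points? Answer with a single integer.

3

psi separates as a function of p plus a function of q, so ∇psi=0 decouples.
∂psi/∂p = -6(p - 2)(p + 3) = 0 at p ∈ {-3, 2}; ∂psi/∂q = 36q(q + 1)(q + 3) = 0 at q ∈ {-3, -1, 0}.
The Hessian is diagonal: diag(psi_pp, psi_qq). Second derivatives: psi_pp(-3)=30, psi_pp(2)=-30; psi_qq(-3)=216, psi_qq(-1)=-72, psi_qq(0)=108.
Saddle points occur where the two diagonal entries have opposite signs: (-3, -1), (2, -3), (2, 0). Count: 3.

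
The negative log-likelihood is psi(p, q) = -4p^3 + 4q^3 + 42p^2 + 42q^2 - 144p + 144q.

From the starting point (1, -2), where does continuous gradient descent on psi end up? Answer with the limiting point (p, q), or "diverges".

(3, -3)

psi is separable, so gradient descent decouples: p follows -∂psi/∂p, q follows -∂psi/∂q.
∂psi/∂p = -12(p - 4)(p - 3); at p=1 this is -72, so p increases.
∂psi/∂q = 12(q + 3)(q + 4); at q=-2 this is 24, so q decreases.
p converges to its nearest critical value 3 (a local min of the p-part); q converges to -3. The iterate converges to (3, -3).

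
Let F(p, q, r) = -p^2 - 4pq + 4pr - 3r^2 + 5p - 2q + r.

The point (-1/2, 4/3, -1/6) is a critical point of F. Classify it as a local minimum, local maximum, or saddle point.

saddle point

The Hessian is constant: H = [[-2, -4, 4], [-4, 0, 0], [4, 0, -6]].
Leading principal minors: Δ₁ = -2, Δ₂ = -16, Δ₃ = 96.
The minors fit neither the all-positive nor the alternating-sign pattern, so H is indefinite: a saddle point.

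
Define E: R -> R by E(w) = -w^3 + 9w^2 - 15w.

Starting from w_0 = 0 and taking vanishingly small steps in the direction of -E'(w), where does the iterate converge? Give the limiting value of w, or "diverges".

1

E'(w) = -3(w - 5)(w - 1), so E'(0) = -15.
Gradient descent moves in the -E' direction, i.e. w is increasing.
The nearest critical point in that direction is w = 1, where E'' = 12 > 0 (a local minimum). The iterate converges there.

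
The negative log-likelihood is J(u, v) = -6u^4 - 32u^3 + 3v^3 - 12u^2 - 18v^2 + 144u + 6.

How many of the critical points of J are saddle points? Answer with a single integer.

3

J separates as a function of u plus a function of v, so ∇J=0 decouples.
∂J/∂u = -24(u - 1)(u + 2)(u + 3) = 0 at u ∈ {-3, -2, 1}; ∂J/∂v = 9v(v - 4) = 0 at v ∈ {0, 4}.
The Hessian is diagonal: diag(J_uu, J_vv). Second derivatives: J_uu(-3)=-96, J_uu(-2)=72, J_uu(1)=-288; J_vv(0)=-36, J_vv(4)=36.
Saddle points occur where the two diagonal entries have opposite signs: (-3, 4), (-2, 0), (1, 4). Count: 3.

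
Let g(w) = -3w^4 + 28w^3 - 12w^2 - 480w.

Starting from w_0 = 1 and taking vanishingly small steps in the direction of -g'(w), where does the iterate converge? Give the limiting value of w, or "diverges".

g'(w) = -12(w - 5)(w - 4)(w + 2), so g'(1) = -432.
Gradient descent moves in the -g' direction, i.e. w is increasing.
The nearest critical point in that direction is w = 4, where g'' = 72 > 0 (a local minimum). The iterate converges there.

4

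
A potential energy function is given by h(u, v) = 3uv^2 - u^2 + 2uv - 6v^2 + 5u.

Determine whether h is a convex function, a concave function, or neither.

neither

The term 3uv^2 is cubic, so the Hessian is not constant.
∂²h/∂v² = 6u - 12, which takes both signs as u varies (negative for sufficiently negative u). A diagonal entry of the Hessian changing sign means the Hessian is neither positive- nor negative-semidefinite on all of R^2.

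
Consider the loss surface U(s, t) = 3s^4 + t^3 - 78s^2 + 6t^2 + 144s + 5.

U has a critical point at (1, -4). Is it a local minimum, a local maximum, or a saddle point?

The mixed partial ∂²U/∂s∂t is 0, so the Hessian at any point is diag(U_ss, U_tt) = diag(12(3s^2 - 13), 6(t + 2)).
At (1, -4): H = diag(-120, -12).
Both eigenvalues are negative, so H is negative definite: a local maximum.

local maximum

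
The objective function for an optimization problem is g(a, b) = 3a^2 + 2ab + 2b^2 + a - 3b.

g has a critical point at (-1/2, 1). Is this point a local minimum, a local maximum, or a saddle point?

The Hessian of g is constant: H = [[6, 2], [2, 4]].
det(H) = 6·4 − 2² = 20.
det(H) > 0 and tr(H) = 10 > 0, so H is positive definite and the point is a local minimum.

local minimum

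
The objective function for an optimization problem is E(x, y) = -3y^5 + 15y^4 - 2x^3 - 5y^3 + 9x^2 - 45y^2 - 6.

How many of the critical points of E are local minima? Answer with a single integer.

2

E separates as a function of x plus a function of y, so ∇E=0 decouples.
∂E/∂x = -6x(x - 3) = 0 at x ∈ {0, 3}; ∂E/∂y = -15y(y - 3)(y - 2)(y + 1) = 0 at y ∈ {-1, 0, 2, 3}.
The Hessian is diagonal: diag(E_xx, E_yy). Second derivatives: E_xx(0)=18, E_xx(3)=-18; E_yy(-1)=180, E_yy(0)=-90, E_yy(2)=90, E_yy(3)=-180.
Local minima occur where both diagonal entries positive: (0, -1), (0, 2). Count: 2.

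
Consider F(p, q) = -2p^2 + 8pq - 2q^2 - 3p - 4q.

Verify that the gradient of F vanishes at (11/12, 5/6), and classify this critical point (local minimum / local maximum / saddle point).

saddle point

∇F = (-4p + 8q - 3, 8p - 4q - 4); substituting (11/12, 5/6) gives ∇F = (0, 0), so (11/12, 5/6) is indeed a critical point.
The Hessian of F is constant: H = [[-4, 8], [8, -4]].
det(H) = (-4)·(-4) − 8² = -48.
Since det(H) < 0, H is indefinite and the critical point is a saddle point.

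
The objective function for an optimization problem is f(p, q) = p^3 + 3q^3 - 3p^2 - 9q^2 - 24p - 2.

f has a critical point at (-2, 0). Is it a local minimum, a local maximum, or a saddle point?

The mixed partial ∂²f/∂p∂q is 0, so the Hessian at any point is diag(f_pp, f_qq) = diag(6(p - 1), 18(q - 1)).
At (-2, 0): H = diag(-18, -18).
Both eigenvalues are negative, so H is negative definite: a local maximum.

local maximum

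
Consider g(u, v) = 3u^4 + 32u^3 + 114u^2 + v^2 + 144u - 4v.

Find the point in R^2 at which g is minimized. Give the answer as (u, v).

(-1, 2)

g(u,v) separates as P(u) + Q(v), so its minimum is min P + min Q.
P'(u) = 12(u + 1)(u + 3)(u + 4) vanishes at u ∈ {-4, -3, -1}; Q'(v) = 2v - 4 vanishes at v ∈ {2}.
Local minima of P (where P''>0): P(-4)=-32, P(-1)=-59. Local minima of Q: Q(2)=-4.
So the global minimum of g is P(-1) + Q(2) = -59 − 4 = -63, attained at (-1, 2).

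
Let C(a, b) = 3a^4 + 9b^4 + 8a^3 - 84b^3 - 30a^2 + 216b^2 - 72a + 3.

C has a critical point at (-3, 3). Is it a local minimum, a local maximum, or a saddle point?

saddle point

The mixed partial ∂²C/∂a∂b is 0, so the Hessian at any point is diag(C_aa, C_bb) = diag(12(3a^2 + 4a - 5), 36(3b^2 - 14b + 12)).
At (-3, 3): H = diag(120, -108).
The eigenvalues have opposite signs, so H is indefinite: a saddle point.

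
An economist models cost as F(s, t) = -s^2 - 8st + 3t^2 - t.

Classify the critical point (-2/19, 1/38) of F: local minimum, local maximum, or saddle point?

saddle point

The Hessian of F is constant: H = [[-2, -8], [-8, 6]].
det(H) = (-2)·6 − (-8)² = -76.
Since det(H) < 0, H is indefinite and the critical point is a saddle point.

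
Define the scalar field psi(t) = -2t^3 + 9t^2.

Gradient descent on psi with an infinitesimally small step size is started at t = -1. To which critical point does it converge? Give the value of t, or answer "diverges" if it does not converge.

psi'(t) = -6t(t - 3), so psi'(-1) = -24.
Gradient descent moves in the -psi' direction, i.e. t is increasing.
The nearest critical point in that direction is t = 0, where psi'' = 18 > 0 (a local minimum). The iterate converges there.

0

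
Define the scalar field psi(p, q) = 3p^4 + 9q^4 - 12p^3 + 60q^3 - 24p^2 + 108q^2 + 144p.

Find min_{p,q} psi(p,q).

-240

psi(p,q) separates as A(p) + B(q), so its minimum is min A + min B.
A'(p) = 12(p - 3)(p - 2)(p + 2) vanishes at p ∈ {-2, 2, 3}; B'(q) = 36q(q + 2)(q + 3) vanishes at q ∈ {-3, -2, 0}.
Local minima of A (where A''>0): A(-2)=-240, A(3)=135. Local minima of B: B(-3)=81, B(0)=0.
So the global minimum of psi is A(-2) + B(0) = -240 + 0 = -240, attained at (-2, 0).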